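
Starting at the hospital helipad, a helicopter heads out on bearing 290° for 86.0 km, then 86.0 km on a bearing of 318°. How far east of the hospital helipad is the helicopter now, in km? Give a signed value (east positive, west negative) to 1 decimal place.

-138.4 km

Leg 1 (290°, 86.0 km): east 86.0 sin 290° = -80.81, north 86.0 cos 290° = 29.41
Leg 2 (318°, 86.0 km): east 86.0 sin 318° = -57.55, north 86.0 cos 318° = 63.91
Net east component: -138.36 km.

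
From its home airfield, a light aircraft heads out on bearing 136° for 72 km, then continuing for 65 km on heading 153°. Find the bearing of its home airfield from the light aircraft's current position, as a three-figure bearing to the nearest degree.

Leg 1 (136°, 72 km): east 72 sin 136° = 50.02, north 72 cos 136° = -51.79
Leg 2 (153°, 65 km): east 65 sin 153° = 29.51, north 65 cos 153° = -57.92
Net displacement: 79.52 east, -109.71 north. Direction back to start is (-79.52, 109.71): bearing = atan2(-79.52, 109.71) mod 360° = 324.06° ≈ 324°.

324°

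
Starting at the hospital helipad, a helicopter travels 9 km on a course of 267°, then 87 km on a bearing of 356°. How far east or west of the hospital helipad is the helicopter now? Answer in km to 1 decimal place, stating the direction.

Leg 1 (267°, 9 km): east 9 sin 267° = -8.99, north 9 cos 267° = -0.47
Leg 2 (356°, 87 km): east 87 sin 356° = -6.07, north 87 cos 356° = 86.79
Net east component: -15.06 km.

15.1 km west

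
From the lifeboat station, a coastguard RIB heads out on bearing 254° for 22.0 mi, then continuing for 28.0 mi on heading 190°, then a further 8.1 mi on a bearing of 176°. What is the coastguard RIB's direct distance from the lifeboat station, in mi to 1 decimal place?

Leg 1 (254°, 22.0 mi): east 22.0 sin 254° = -21.15, north 22.0 cos 254° = -6.06
Leg 2 (190°, 28.0 mi): east 28.0 sin 190° = -4.86, north 28.0 cos 190° = -27.57
Leg 3 (176°, 8.1 mi): east 8.1 sin 176° = 0.57, north 8.1 cos 176° = -8.08
Net: -25.44 east, -41.72 north. Distance = √((-25.44)² + (-41.72)²) = 48.866 mi.

48.9 mi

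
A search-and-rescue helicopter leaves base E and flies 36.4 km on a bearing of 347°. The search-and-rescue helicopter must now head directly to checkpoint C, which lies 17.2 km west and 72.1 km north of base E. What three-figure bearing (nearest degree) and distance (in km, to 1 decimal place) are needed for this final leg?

Leg 1 (347°, 36.4 km): east 36.4 sin 347° = -8.19, north 36.4 cos 347° = 35.47
Current position: (-8.19, 35.47). Target: (-17.2, 72.1). Remaining: Δeast = -9.01, Δnorth = 36.63.
Bearing = atan2(-9.01, 36.63) mod 360° = 346.18°; distance = √((-9.01)² + (36.63)²) = 37.725 km.

346°, 37.7 km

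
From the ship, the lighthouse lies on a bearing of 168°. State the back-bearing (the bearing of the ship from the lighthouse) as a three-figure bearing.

348°

Back-bearing = 168° + 180° = 348°.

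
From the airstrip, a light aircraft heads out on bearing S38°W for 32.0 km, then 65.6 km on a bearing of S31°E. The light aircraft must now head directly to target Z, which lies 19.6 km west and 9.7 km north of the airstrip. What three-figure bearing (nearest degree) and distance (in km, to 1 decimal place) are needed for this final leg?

340°, 97.2 km

Leg 1 (S38°W, 32.0 km): east 32.0 sin 218° = -19.70, north 32.0 cos 218° = -25.22
Leg 2 (S31°E, 65.6 km): east 65.6 sin 149° = 33.79, north 65.6 cos 149° = -56.23
Current position: (14.09, -81.45). Target: (-19.6, 9.7). Remaining: Δeast = -33.69, Δnorth = 91.15.
Bearing = atan2(-33.69, 91.15) mod 360° = 339.72°; distance = √((-33.69)² + (91.15)²) = 97.172 km.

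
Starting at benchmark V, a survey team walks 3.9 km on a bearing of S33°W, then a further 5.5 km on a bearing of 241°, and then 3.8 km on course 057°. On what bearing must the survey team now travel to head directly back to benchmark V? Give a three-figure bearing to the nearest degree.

044°

Leg 1 (S33°W, 3.9 km): east 3.9 sin 213° = -2.12, north 3.9 cos 213° = -3.27
Leg 2 (241°, 5.5 km): east 5.5 sin 241° = -4.81, north 5.5 cos 241° = -2.67
Leg 3 (057°, 3.8 km): east 3.8 sin 57° = 3.19, north 3.8 cos 57° = 2.07
Net displacement: -3.75 east, -3.87 north. Direction back to start is (3.75, 3.87): bearing = atan2(3.75, 3.87) mod 360° = 44.10° ≈ 044°.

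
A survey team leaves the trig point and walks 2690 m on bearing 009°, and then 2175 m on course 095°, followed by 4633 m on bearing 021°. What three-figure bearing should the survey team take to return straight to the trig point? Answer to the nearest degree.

Leg 1 (009°, 2690 m): east 2690 sin 9° = 420.81, north 2690 cos 9° = 2656.88
Leg 2 (095°, 2175 m): east 2175 sin 95° = 2166.72, north 2175 cos 95° = -189.56
Leg 3 (021°, 4633 m): east 4633 sin 21° = 1660.32, north 4633 cos 21° = 4325.28
Net displacement: 4247.85 east, 6792.60 north. Direction back to start is (-4247.85, -6792.60): bearing = atan2(-4247.85, -6792.60) mod 360° = 212.02° ≈ 212°.

212°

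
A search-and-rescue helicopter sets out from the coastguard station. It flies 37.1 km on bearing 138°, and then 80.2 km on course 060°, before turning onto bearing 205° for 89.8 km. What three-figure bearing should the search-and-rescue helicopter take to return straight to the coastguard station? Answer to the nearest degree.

321°

Leg 1 (138°, 37.1 km): east 37.1 sin 138° = 24.82, north 37.1 cos 138° = -27.57
Leg 2 (060°, 80.2 km): east 80.2 sin 60° = 69.46, north 80.2 cos 60° = 40.10
Leg 3 (205°, 89.8 km): east 89.8 sin 205° = -37.95, north 89.8 cos 205° = -81.39
Net displacement: 56.33 east, -68.86 north. Direction back to start is (-56.33, 68.86): bearing = atan2(-56.33, 68.86) mod 360° = 320.71° ≈ 321°.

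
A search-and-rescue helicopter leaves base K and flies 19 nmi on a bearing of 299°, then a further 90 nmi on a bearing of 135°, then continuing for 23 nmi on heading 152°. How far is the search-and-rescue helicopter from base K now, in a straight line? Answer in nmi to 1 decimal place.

94.5 nmi

Leg 1 (299°, 19 nmi): east 19 sin 299° = -16.62, north 19 cos 299° = 9.21
Leg 2 (135°, 90 nmi): east 90 sin 135° = 63.64, north 90 cos 135° = -63.64
Leg 3 (152°, 23 nmi): east 23 sin 152° = 10.80, north 23 cos 152° = -20.31
Net: 57.82 east, -74.74 north. Distance = √((57.82)² + (-74.74)²) = 94.491 nmi.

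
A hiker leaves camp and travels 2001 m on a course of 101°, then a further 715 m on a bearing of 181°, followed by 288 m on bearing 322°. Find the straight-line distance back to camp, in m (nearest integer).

1976 m

Leg 1 (101°, 2001 m): east 2001 sin 101° = 1964.24, north 2001 cos 101° = -381.81
Leg 2 (181°, 715 m): east 715 sin 181° = -12.48, north 715 cos 181° = -714.89
Leg 3 (322°, 288 m): east 288 sin 322° = -177.31, north 288 cos 322° = 226.95
Net: 1774.45 east, -869.75 north. Distance = √((1774.45)² + (-869.75)²) = 1976.141 m.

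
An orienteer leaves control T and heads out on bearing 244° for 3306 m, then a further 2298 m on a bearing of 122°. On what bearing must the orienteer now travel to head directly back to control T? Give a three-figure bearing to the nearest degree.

021°

Leg 1 (244°, 3306 m): east 3306 sin 244° = -2971.41, north 3306 cos 244° = -1449.26
Leg 2 (122°, 2298 m): east 2298 sin 122° = 1948.81, north 2298 cos 122° = -1217.75
Net displacement: -1022.60 east, -2667.01 north. Direction back to start is (1022.60, 2667.01): bearing = atan2(1022.60, 2667.01) mod 360° = 20.98° ≈ 021°.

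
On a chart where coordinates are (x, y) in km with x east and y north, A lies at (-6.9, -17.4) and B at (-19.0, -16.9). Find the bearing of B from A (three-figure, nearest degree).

Δeast = -19.0 − -6.9 = -12.10; Δnorth = -16.9 − -17.4 = 0.50.
Bearing = atan2(Δeast, Δnorth) mod 360° = 272.37° ≈ 272°.

272°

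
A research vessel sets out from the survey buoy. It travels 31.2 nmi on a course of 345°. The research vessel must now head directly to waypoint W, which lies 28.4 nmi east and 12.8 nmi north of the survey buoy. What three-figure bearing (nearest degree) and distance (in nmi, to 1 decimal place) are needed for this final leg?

115°, 40.4 nmi

Leg 1 (345°, 31.2 nmi): east 31.2 sin 345° = -8.08, north 31.2 cos 345° = 30.14
Current position: (-8.08, 30.14). Target: (28.4, 12.8). Remaining: Δeast = 36.48, Δnorth = -17.34.
Bearing = atan2(36.48, -17.34) mod 360° = 115.42°; distance = √((36.48)² + (-17.34)²) = 40.386 nmi.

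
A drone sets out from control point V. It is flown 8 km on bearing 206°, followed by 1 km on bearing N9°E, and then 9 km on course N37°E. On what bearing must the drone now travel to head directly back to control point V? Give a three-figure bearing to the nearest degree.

Leg 1 (206°, 8 km): east 8 sin 206° = -3.51, north 8 cos 206° = -7.19
Leg 2 (N9°E, 1 km): east 1 sin 9° = 0.16, north 1 cos 9° = 0.99
Leg 3 (N37°E, 9 km): east 9 sin 37° = 5.42, north 9 cos 37° = 7.19
Net displacement: 2.07 east, 0.99 north. Direction back to start is (-2.07, -0.99): bearing = atan2(-2.07, -0.99) mod 360° = 244.51° ≈ 245°.

245°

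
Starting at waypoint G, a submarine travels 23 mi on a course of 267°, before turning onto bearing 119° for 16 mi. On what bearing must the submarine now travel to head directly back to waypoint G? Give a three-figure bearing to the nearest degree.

Leg 1 (267°, 23 mi): east 23 sin 267° = -22.97, north 23 cos 267° = -1.20
Leg 2 (119°, 16 mi): east 16 sin 119° = 13.99, north 16 cos 119° = -7.76
Net displacement: -8.97 east, -8.96 north. Direction back to start is (8.97, 8.96): bearing = atan2(8.97, 8.96) mod 360° = 45.04° ≈ 045°.

045°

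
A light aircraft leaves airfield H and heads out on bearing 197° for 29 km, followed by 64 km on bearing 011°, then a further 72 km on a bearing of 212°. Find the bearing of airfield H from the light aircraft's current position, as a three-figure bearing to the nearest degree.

Leg 1 (197°, 29 km): east 29 sin 197° = -8.48, north 29 cos 197° = -27.73
Leg 2 (011°, 64 km): east 64 sin 11° = 12.21, north 64 cos 11° = 62.82
Leg 3 (212°, 72 km): east 72 sin 212° = -38.15, north 72 cos 212° = -61.06
Net displacement: -34.42 east, -25.97 north. Direction back to start is (34.42, 25.97): bearing = atan2(34.42, 25.97) mod 360° = 52.97° ≈ 053°.

053°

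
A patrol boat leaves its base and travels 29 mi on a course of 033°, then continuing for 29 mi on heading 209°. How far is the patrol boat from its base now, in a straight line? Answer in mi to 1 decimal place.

Leg 1 (033°, 29 mi): east 29 sin 33° = 15.79, north 29 cos 33° = 24.32
Leg 2 (209°, 29 mi): east 29 sin 209° = -14.06, north 29 cos 209° = -25.36
Net: 1.74 east, -1.04 north. Distance = √((1.74)² + (-1.04)²) = 2.024 mi.

2.0 mi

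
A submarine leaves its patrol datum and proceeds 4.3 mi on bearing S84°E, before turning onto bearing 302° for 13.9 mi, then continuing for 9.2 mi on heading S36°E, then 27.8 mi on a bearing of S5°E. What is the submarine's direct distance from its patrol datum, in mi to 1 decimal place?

28.2 mi

Leg 1 (S84°E, 4.3 mi): east 4.3 sin 96° = 4.28, north 4.3 cos 96° = -0.45
Leg 2 (302°, 13.9 mi): east 13.9 sin 302° = -11.79, north 13.9 cos 302° = 7.37
Leg 3 (S36°E, 9.2 mi): east 9.2 sin 144° = 5.41, north 9.2 cos 144° = -7.44
Leg 4 (S5°E, 27.8 mi): east 27.8 sin 175° = 2.42, north 27.8 cos 175° = -27.69
Net: 0.32 east, -28.22 north. Distance = √((0.32)² + (-28.22)²) = 28.223 mi.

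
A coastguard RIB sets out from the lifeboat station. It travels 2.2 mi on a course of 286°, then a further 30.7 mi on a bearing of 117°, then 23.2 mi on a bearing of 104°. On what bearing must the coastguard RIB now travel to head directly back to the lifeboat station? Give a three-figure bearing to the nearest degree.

Leg 1 (286°, 2.2 mi): east 2.2 sin 286° = -2.11, north 2.2 cos 286° = 0.61
Leg 2 (117°, 30.7 mi): east 30.7 sin 117° = 27.35, north 30.7 cos 117° = -13.94
Leg 3 (104°, 23.2 mi): east 23.2 sin 104° = 22.51, north 23.2 cos 104° = -5.61
Net displacement: 47.75 east, -18.94 north. Direction back to start is (-47.75, 18.94): bearing = atan2(-47.75, 18.94) mod 360° = 291.64° ≈ 292°.

292°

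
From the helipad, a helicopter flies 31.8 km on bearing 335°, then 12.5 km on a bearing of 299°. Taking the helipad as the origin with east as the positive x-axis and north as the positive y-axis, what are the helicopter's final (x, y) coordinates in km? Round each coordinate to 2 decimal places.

Leg 1 (335°, 31.8 km): east 31.8 sin 335° = -13.44, north 31.8 cos 335° = 28.82
Leg 2 (299°, 12.5 km): east 12.5 sin 299° = -10.93, north 12.5 cos 299° = 6.06
Summing: -24.37 km east, 34.88 km north → (-24.37, 34.88).

(-24.37, 34.88)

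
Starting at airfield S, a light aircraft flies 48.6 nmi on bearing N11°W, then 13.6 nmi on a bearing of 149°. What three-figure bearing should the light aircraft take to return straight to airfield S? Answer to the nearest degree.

176°

Leg 1 (N11°W, 48.6 nmi): east 48.6 sin 349° = -9.27, north 48.6 cos 349° = 47.71
Leg 2 (149°, 13.6 nmi): east 13.6 sin 149° = 7.00, north 13.6 cos 149° = -11.66
Net displacement: -2.27 east, 36.05 north. Direction back to start is (2.27, -36.05): bearing = atan2(2.27, -36.05) mod 360° = 176.40° ≈ 176°.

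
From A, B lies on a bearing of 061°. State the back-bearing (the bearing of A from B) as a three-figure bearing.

241°

Back-bearing = 061° + 180° = 241°.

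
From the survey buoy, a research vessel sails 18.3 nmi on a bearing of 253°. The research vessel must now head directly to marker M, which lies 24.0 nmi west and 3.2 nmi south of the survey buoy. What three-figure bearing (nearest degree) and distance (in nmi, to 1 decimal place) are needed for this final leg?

288°, 6.8 nmi

Leg 1 (253°, 18.3 nmi): east 18.3 sin 253° = -17.50, north 18.3 cos 253° = -5.35
Current position: (-17.50, -5.35). Target: (-24.0, -3.2). Remaining: Δeast = -6.50, Δnorth = 2.15.
Bearing = atan2(-6.50, 2.15) mod 360° = 288.31°; distance = √((-6.50)² + (2.15)²) = 6.846 nmi.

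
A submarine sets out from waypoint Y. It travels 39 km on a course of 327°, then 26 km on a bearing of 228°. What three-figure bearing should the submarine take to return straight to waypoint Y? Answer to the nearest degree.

111°

Leg 1 (327°, 39 km): east 39 sin 327° = -21.24, north 39 cos 327° = 32.71
Leg 2 (228°, 26 km): east 26 sin 228° = -19.32, north 26 cos 228° = -17.40
Net displacement: -40.56 east, 15.31 north. Direction back to start is (40.56, -15.31): bearing = atan2(40.56, -15.31) mod 360° = 110.68° ≈ 111°.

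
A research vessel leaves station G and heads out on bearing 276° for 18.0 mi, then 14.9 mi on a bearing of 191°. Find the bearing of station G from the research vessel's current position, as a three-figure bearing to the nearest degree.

058°

Leg 1 (276°, 18.0 mi): east 18.0 sin 276° = -17.90, north 18.0 cos 276° = 1.88
Leg 2 (191°, 14.9 mi): east 14.9 sin 191° = -2.84, north 14.9 cos 191° = -14.63
Net displacement: -20.74 east, -12.74 north. Direction back to start is (20.74, 12.74): bearing = atan2(20.74, 12.74) mod 360° = 58.43° ≈ 058°.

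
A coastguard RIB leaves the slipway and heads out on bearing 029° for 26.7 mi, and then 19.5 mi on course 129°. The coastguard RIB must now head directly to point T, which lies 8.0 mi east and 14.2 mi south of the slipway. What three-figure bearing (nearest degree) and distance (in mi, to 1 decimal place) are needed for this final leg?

218°, 32.3 mi

Leg 1 (029°, 26.7 mi): east 26.7 sin 29° = 12.94, north 26.7 cos 29° = 23.35
Leg 2 (129°, 19.5 mi): east 19.5 sin 129° = 15.15, north 19.5 cos 129° = -12.27
Current position: (28.10, 11.08). Target: (8.0, -14.2). Remaining: Δeast = -20.10, Δnorth = -25.28.
Bearing = atan2(-20.10, -25.28) mod 360° = 218.49°; distance = √((-20.10)² + (-25.28)²) = 32.297 mi.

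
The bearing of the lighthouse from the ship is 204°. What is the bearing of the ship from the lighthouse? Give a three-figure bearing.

Back-bearing = 204° − 180° = 024°.

024°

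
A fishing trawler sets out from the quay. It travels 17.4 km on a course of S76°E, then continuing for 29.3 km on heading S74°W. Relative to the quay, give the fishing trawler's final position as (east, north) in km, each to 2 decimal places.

(-11.28, -12.29)

Leg 1 (S76°E, 17.4 km): east 17.4 sin 104° = 16.88, north 17.4 cos 104° = -4.21
Leg 2 (S74°W, 29.3 km): east 29.3 sin 254° = -28.16, north 29.3 cos 254° = -8.08
Summing: -11.28 km east, -12.29 km north → (-11.28, -12.29).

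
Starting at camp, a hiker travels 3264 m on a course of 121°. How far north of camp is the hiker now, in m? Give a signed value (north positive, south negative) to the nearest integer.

-1681 m

Leg 1 (121°, 3264 m): east 3264 sin 121° = 2797.79, north 3264 cos 121° = -1681.08
Net north component: -1681.08 m.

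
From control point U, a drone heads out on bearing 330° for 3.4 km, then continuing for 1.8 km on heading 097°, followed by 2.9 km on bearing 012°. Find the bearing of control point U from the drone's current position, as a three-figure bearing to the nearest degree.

187°

Leg 1 (330°, 3.4 km): east 3.4 sin 330° = -1.70, north 3.4 cos 330° = 2.94
Leg 2 (097°, 1.8 km): east 1.8 sin 97° = 1.79, north 1.8 cos 97° = -0.22
Leg 3 (012°, 2.9 km): east 2.9 sin 12° = 0.60, north 2.9 cos 12° = 2.84
Net displacement: 0.69 east, 5.56 north. Direction back to start is (-0.69, -5.56): bearing = atan2(-0.69, -5.56) mod 360° = 187.07° ≈ 187°.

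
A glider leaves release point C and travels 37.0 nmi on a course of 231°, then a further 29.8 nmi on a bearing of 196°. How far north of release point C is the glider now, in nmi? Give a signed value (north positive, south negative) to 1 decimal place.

Leg 1 (231°, 37.0 nmi): east 37.0 sin 231° = -28.75, north 37.0 cos 231° = -23.28
Leg 2 (196°, 29.8 nmi): east 29.8 sin 196° = -8.21, north 29.8 cos 196° = -28.65
Net north component: -51.93 nmi.

-51.9 nmi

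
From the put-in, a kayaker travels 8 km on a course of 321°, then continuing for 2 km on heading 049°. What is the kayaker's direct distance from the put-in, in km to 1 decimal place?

Leg 1 (321°, 8 km): east 8 sin 321° = -5.03, north 8 cos 321° = 6.22
Leg 2 (049°, 2 km): east 2 sin 49° = 1.51, north 2 cos 49° = 1.31
Net: -3.53 east, 7.53 north. Distance = √((-3.53)² + (7.53)²) = 8.314 km.

8.3 km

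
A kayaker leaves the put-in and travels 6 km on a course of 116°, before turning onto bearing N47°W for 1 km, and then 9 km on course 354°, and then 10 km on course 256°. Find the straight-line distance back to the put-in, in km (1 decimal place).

7.5 km

Leg 1 (116°, 6 km): east 6 sin 116° = 5.39, north 6 cos 116° = -2.63
Leg 2 (N47°W, 1 km): east 1 sin 313° = -0.73, north 1 cos 313° = 0.68
Leg 3 (354°, 9 km): east 9 sin 354° = -0.94, north 9 cos 354° = 8.95
Leg 4 (256°, 10 km): east 10 sin 256° = -9.70, north 10 cos 256° = -2.42
Net: -5.98 east, 4.58 north. Distance = √((-5.98)² + (4.58)²) = 7.536 km.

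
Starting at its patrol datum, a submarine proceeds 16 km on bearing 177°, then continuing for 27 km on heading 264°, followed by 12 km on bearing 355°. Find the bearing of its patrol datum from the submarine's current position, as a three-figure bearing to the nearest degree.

Leg 1 (177°, 16 km): east 16 sin 177° = 0.84, north 16 cos 177° = -15.98
Leg 2 (264°, 27 km): east 27 sin 264° = -26.85, north 27 cos 264° = -2.82
Leg 3 (355°, 12 km): east 12 sin 355° = -1.05, north 12 cos 355° = 11.95
Net displacement: -27.06 east, -6.85 north. Direction back to start is (27.06, 6.85): bearing = atan2(27.06, 6.85) mod 360° = 75.80° ≈ 076°.

076°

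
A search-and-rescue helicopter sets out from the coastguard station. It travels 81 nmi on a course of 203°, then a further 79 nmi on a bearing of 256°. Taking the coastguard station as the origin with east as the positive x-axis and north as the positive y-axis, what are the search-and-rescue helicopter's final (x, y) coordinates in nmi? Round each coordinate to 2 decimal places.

(-108.30, -93.67)

Leg 1 (203°, 81 nmi): east 81 sin 203° = -31.65, north 81 cos 203° = -74.56
Leg 2 (256°, 79 nmi): east 79 sin 256° = -76.65, north 79 cos 256° = -19.11
Summing: -108.30 nmi east, -93.67 nmi north → (-108.30, -93.67).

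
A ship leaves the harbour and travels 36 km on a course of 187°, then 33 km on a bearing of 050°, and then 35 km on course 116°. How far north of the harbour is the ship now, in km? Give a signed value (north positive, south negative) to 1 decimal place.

Leg 1 (187°, 36 km): east 36 sin 187° = -4.39, north 36 cos 187° = -35.73
Leg 2 (050°, 33 km): east 33 sin 50° = 25.28, north 33 cos 50° = 21.21
Leg 3 (116°, 35 km): east 35 sin 116° = 31.46, north 35 cos 116° = -15.34
Net north component: -29.86 km.

-29.9 km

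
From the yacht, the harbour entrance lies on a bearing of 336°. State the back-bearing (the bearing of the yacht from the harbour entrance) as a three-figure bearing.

156°

Back-bearing = 336° − 180° = 156°.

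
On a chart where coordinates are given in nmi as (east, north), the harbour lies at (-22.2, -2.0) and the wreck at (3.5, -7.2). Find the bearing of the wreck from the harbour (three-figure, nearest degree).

Δeast = 3.5 − -22.2 = 25.70; Δnorth = -7.2 − -2.0 = -5.20.
Bearing = atan2(Δeast, Δnorth) mod 360° = 101.44° ≈ 101°.

101°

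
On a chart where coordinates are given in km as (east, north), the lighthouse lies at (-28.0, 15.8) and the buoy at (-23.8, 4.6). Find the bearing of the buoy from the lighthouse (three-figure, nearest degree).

Δeast = -23.8 − -28.0 = 4.20; Δnorth = 4.6 − 15.8 = -11.20.
Bearing = atan2(Δeast, Δnorth) mod 360° = 159.44° ≈ 159°.

159°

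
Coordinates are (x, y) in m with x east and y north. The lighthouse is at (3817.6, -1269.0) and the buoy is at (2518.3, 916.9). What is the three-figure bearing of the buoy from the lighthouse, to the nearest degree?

Δeast = 2518.3 − 3817.6 = -1299.30; Δnorth = 916.9 − -1269.0 = 2185.90.
Bearing = atan2(Δeast, Δnorth) mod 360° = 329.27° ≈ 329°.

329°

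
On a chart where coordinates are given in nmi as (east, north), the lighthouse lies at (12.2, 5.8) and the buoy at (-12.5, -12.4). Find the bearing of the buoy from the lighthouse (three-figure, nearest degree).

234°

Δeast = -12.5 − 12.2 = -24.70; Δnorth = -12.4 − 5.8 = -18.20.
Bearing = atan2(Δeast, Δnorth) mod 360° = 233.62° ≈ 234°.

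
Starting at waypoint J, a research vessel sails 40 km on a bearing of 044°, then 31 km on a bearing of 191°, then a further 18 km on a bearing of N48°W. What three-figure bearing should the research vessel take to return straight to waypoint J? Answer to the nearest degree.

Leg 1 (044°, 40 km): east 40 sin 44° = 27.79, north 40 cos 44° = 28.77
Leg 2 (191°, 31 km): east 31 sin 191° = -5.92, north 31 cos 191° = -30.43
Leg 3 (N48°W, 18 km): east 18 sin 312° = -13.38, north 18 cos 312° = 12.04
Net displacement: 8.49 east, 10.39 north. Direction back to start is (-8.49, -10.39): bearing = atan2(-8.49, -10.39) mod 360° = 219.28° ≈ 219°.

219°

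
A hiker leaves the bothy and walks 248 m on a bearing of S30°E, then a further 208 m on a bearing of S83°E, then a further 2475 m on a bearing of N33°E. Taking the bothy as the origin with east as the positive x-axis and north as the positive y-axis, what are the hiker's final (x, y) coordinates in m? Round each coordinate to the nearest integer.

Leg 1 (S30°E, 248 m): east 248 sin 150° = 124.00, north 248 cos 150° = -214.77
Leg 2 (S83°E, 208 m): east 208 sin 97° = 206.45, north 208 cos 97° = -25.35
Leg 3 (N33°E, 2475 m): east 2475 sin 33° = 1347.98, north 2475 cos 33° = 2075.71
Summing: 1678.43 m east, 1835.59 m north → (1678, 1836).

(1678, 1836)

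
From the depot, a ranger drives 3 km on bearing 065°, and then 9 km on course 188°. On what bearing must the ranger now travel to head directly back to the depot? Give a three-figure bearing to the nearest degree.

349°

Leg 1 (065°, 3 km): east 3 sin 65° = 2.72, north 3 cos 65° = 1.27
Leg 2 (188°, 9 km): east 9 sin 188° = -1.25, north 9 cos 188° = -8.91
Net displacement: 1.47 east, -7.64 north. Direction back to start is (-1.47, 7.64): bearing = atan2(-1.47, 7.64) mod 360° = 349.14° ≈ 349°.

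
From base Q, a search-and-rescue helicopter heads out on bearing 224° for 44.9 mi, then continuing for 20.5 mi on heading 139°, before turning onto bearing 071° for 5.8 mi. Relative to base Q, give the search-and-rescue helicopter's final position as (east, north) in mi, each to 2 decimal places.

Leg 1 (224°, 44.9 mi): east 44.9 sin 224° = -31.19, north 44.9 cos 224° = -32.30
Leg 2 (139°, 20.5 mi): east 20.5 sin 139° = 13.45, north 20.5 cos 139° = -15.47
Leg 3 (071°, 5.8 mi): east 5.8 sin 71° = 5.48, north 5.8 cos 71° = 1.89
Summing: -12.26 mi east, -45.88 mi north → (-12.26, -45.88).

(-12.26, -45.88)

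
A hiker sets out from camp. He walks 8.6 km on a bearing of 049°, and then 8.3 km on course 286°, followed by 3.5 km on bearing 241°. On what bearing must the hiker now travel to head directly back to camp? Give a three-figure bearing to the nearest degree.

144°

Leg 1 (049°, 8.6 km): east 8.6 sin 49° = 6.49, north 8.6 cos 49° = 5.64
Leg 2 (286°, 8.3 km): east 8.3 sin 286° = -7.98, north 8.3 cos 286° = 2.29
Leg 3 (241°, 3.5 km): east 3.5 sin 241° = -3.06, north 3.5 cos 241° = -1.70
Net displacement: -4.55 east, 6.23 north. Direction back to start is (4.55, -6.23): bearing = atan2(4.55, -6.23) mod 360° = 143.88° ≈ 144°.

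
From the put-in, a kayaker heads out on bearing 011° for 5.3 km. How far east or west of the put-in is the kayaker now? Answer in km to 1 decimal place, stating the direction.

Leg 1 (011°, 5.3 km): east 5.3 sin 11° = 1.01, north 5.3 cos 11° = 5.20
Net east component: 1.01 km.

1.0 km east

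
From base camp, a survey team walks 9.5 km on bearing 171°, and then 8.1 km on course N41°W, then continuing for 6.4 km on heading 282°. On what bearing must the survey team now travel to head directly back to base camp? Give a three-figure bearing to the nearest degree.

079°

Leg 1 (171°, 9.5 km): east 9.5 sin 171° = 1.49, north 9.5 cos 171° = -9.38
Leg 2 (N41°W, 8.1 km): east 8.1 sin 319° = -5.31, north 8.1 cos 319° = 6.11
Leg 3 (282°, 6.4 km): east 6.4 sin 282° = -6.26, north 6.4 cos 282° = 1.33
Net displacement: -10.09 east, -1.94 north. Direction back to start is (10.09, 1.94): bearing = atan2(10.09, 1.94) mod 360° = 79.12° ≈ 079°.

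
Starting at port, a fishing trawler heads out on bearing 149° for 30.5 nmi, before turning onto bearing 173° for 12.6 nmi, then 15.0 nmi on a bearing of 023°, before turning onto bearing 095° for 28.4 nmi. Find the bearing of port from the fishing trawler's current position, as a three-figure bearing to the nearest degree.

298°

Leg 1 (149°, 30.5 nmi): east 30.5 sin 149° = 15.71, north 30.5 cos 149° = -26.14
Leg 2 (173°, 12.6 nmi): east 12.6 sin 173° = 1.54, north 12.6 cos 173° = -12.51
Leg 3 (023°, 15.0 nmi): east 15.0 sin 23° = 5.86, north 15.0 cos 23° = 13.81
Leg 4 (095°, 28.4 nmi): east 28.4 sin 95° = 28.29, north 28.4 cos 95° = -2.48
Net displacement: 51.40 east, -27.32 north. Direction back to start is (-51.40, 27.32): bearing = atan2(-51.40, 27.32) mod 360° = 297.99° ≈ 298°.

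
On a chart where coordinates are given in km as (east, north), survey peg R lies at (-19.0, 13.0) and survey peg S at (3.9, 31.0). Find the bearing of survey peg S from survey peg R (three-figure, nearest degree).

Δeast = 3.9 − -19.0 = 22.90; Δnorth = 31.0 − 13.0 = 18.00.
Bearing = atan2(Δeast, Δnorth) mod 360° = 51.83° ≈ 052°.

052°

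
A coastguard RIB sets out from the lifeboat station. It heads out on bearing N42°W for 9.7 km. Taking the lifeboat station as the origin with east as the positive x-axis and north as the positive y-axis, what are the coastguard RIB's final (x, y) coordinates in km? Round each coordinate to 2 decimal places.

Leg 1 (N42°W, 9.7 km): east 9.7 sin 318° = -6.49, north 9.7 cos 318° = 7.21
Summing: -6.49 km east, 7.21 km north → (-6.49, 7.21).

(-6.49, 7.21)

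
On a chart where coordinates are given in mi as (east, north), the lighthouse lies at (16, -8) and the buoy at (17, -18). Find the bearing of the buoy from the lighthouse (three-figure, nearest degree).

Δeast = 17 − 16 = 1.00; Δnorth = -18 − -8 = -10.00.
Bearing = atan2(Δeast, Δnorth) mod 360° = 174.29° ≈ 174°.

174°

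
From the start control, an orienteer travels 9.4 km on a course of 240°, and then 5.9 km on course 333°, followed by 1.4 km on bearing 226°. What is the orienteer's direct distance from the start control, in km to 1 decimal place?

11.8 km

Leg 1 (240°, 9.4 km): east 9.4 sin 240° = -8.14, north 9.4 cos 240° = -4.70
Leg 2 (333°, 5.9 km): east 5.9 sin 333° = -2.68, north 5.9 cos 333° = 5.26
Leg 3 (226°, 1.4 km): east 1.4 sin 226° = -1.01, north 1.4 cos 226° = -0.97
Net: -11.83 east, -0.42 north. Distance = √((-11.83)² + (-0.42)²) = 11.834 km.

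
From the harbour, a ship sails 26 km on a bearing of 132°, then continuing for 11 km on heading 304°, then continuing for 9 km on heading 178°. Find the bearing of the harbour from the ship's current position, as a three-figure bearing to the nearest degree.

333°

Leg 1 (132°, 26 km): east 26 sin 132° = 19.32, north 26 cos 132° = -17.40
Leg 2 (304°, 11 km): east 11 sin 304° = -9.12, north 11 cos 304° = 6.15
Leg 3 (178°, 9 km): east 9 sin 178° = 0.31, north 9 cos 178° = -8.99
Net displacement: 10.52 east, -20.24 north. Direction back to start is (-10.52, 20.24): bearing = atan2(-10.52, 20.24) mod 360° = 332.55° ≈ 333°.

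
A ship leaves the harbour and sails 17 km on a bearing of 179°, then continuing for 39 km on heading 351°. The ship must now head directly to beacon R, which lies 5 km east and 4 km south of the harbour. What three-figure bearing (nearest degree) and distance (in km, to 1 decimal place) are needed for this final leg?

157°, 27.7 km

Leg 1 (179°, 17 km): east 17 sin 179° = 0.30, north 17 cos 179° = -17.00
Leg 2 (351°, 39 km): east 39 sin 351° = -6.10, north 39 cos 351° = 38.52
Current position: (-5.80, 21.52). Target: (5, -4). Remaining: Δeast = 10.80, Δnorth = -25.52.
Bearing = atan2(10.80, -25.52) mod 360° = 157.06°; distance = √((10.80)² + (-25.52)²) = 27.715 km.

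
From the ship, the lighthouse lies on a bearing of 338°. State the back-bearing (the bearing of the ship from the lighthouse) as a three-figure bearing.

158°

Back-bearing = 338° − 180° = 158°.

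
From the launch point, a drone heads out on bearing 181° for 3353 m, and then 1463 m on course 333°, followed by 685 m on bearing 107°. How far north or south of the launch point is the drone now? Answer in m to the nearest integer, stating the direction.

Leg 1 (181°, 3353 m): east 3353 sin 181° = -58.52, north 3353 cos 181° = -3352.49
Leg 2 (333°, 1463 m): east 1463 sin 333° = -664.19, north 1463 cos 333° = 1303.54
Leg 3 (107°, 685 m): east 685 sin 107° = 655.07, north 685 cos 107° = -200.27
Net north component: -2249.22 m.

2249 m south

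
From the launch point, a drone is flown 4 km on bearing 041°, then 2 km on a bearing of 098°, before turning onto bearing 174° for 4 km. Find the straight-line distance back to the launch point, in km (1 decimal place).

5.2 km

Leg 1 (041°, 4 km): east 4 sin 41° = 2.62, north 4 cos 41° = 3.02
Leg 2 (098°, 2 km): east 2 sin 98° = 1.98, north 2 cos 98° = -0.28
Leg 3 (174°, 4 km): east 4 sin 174° = 0.42, north 4 cos 174° = -3.98
Net: 5.02 east, -1.24 north. Distance = √((5.02)² + (-1.24)²) = 5.173 km.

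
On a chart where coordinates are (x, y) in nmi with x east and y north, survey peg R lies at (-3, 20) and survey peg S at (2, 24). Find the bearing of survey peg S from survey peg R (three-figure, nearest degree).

051°

Δeast = 2 − -3 = 5.00; Δnorth = 24 − 20 = 4.00.
Bearing = atan2(Δeast, Δnorth) mod 360° = 51.34° ≈ 051°.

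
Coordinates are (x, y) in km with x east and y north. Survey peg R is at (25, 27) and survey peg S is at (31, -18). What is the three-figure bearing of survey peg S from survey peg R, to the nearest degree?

172°

Δeast = 31 − 25 = 6.00; Δnorth = -18 − 27 = -45.00.
Bearing = atan2(Δeast, Δnorth) mod 360° = 172.41° ≈ 172°.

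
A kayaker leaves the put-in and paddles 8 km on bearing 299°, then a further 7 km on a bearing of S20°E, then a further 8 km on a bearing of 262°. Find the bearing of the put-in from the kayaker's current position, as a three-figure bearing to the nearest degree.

Leg 1 (299°, 8 km): east 8 sin 299° = -7.00, north 8 cos 299° = 3.88
Leg 2 (S20°E, 7 km): east 7 sin 160° = 2.39, north 7 cos 160° = -6.58
Leg 3 (262°, 8 km): east 8 sin 262° = -7.92, north 8 cos 262° = -1.11
Net displacement: -12.52 east, -3.81 north. Direction back to start is (12.52, 3.81): bearing = atan2(12.52, 3.81) mod 360° = 73.07° ≈ 073°.

073°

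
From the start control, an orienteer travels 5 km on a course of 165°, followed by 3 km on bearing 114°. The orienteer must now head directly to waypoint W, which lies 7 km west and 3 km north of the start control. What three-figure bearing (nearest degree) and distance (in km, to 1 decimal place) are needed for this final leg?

309°, 14.3 km

Leg 1 (165°, 5 km): east 5 sin 165° = 1.29, north 5 cos 165° = -4.83
Leg 2 (114°, 3 km): east 3 sin 114° = 2.74, north 3 cos 114° = -1.22
Current position: (4.03, -6.05). Target: (-7, 3). Remaining: Δeast = -11.03, Δnorth = 9.05.
Bearing = atan2(-11.03, 9.05) mod 360° = 309.36°; distance = √((-11.03)² + (9.05)²) = 14.271 km.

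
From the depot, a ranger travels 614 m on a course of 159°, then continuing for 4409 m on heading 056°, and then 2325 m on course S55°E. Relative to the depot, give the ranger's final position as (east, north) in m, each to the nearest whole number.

Leg 1 (159°, 614 m): east 614 sin 159° = 220.04, north 614 cos 159° = -573.22
Leg 2 (056°, 4409 m): east 4409 sin 56° = 3655.23, north 4409 cos 56° = 2465.48
Leg 3 (S55°E, 2325 m): east 2325 sin 125° = 1904.53, north 2325 cos 125° = -1333.57
Summing: 5779.79 m east, 558.70 m north → (5780, 559).

(5780, 559)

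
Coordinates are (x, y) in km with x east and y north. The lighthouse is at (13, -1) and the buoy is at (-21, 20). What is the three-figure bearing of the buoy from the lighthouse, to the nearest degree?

Δeast = -21 − 13 = -34.00; Δnorth = 20 − -1 = 21.00.
Bearing = atan2(Δeast, Δnorth) mod 360° = 301.70° ≈ 302°.

302°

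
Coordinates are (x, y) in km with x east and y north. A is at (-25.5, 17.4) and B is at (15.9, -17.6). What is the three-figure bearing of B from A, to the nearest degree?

130°

Δeast = 15.9 − -25.5 = 41.40; Δnorth = -17.6 − 17.4 = -35.00.
Bearing = atan2(Δeast, Δnorth) mod 360° = 130.21° ≈ 130°.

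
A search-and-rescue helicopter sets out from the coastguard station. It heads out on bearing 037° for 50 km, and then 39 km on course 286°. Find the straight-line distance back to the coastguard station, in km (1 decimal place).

Leg 1 (037°, 50 km): east 50 sin 37° = 30.09, north 50 cos 37° = 39.93
Leg 2 (286°, 39 km): east 39 sin 286° = -37.49, north 39 cos 286° = 10.75
Net: -7.40 east, 50.68 north. Distance = √((-7.40)² + (50.68)²) = 51.219 km.

51.2 km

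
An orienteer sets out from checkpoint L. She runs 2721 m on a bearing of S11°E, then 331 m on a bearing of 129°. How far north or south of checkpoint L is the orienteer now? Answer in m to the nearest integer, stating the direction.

Leg 1 (S11°E, 2721 m): east 2721 sin 169° = 519.19, north 2721 cos 169° = -2671.01
Leg 2 (129°, 331 m): east 331 sin 129° = 257.24, north 331 cos 129° = -208.31
Net north component: -2879.31 m.

2879 m south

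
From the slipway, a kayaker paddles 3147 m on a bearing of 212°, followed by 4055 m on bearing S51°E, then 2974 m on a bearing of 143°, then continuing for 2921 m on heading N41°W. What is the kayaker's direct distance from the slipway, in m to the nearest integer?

Leg 1 (212°, 3147 m): east 3147 sin 212° = -1667.66, north 3147 cos 212° = -2668.81
Leg 2 (S51°E, 4055 m): east 4055 sin 129° = 3151.33, north 4055 cos 129° = -2551.89
Leg 3 (143°, 2974 m): east 2974 sin 143° = 1789.80, north 2974 cos 143° = -2375.14
Leg 4 (N41°W, 2921 m): east 2921 sin 319° = -1916.35, north 2921 cos 319° = 2204.51
Net: 1357.12 east, -5391.34 north. Distance = √((1357.12)² + (-5391.34)²) = 5559.522 m.

5560 m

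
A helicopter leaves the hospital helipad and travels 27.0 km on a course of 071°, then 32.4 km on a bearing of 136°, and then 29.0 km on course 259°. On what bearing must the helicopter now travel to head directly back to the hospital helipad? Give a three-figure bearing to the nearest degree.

316°

Leg 1 (071°, 27.0 km): east 27.0 sin 71° = 25.53, north 27.0 cos 71° = 8.79
Leg 2 (136°, 32.4 km): east 32.4 sin 136° = 22.51, north 32.4 cos 136° = -23.31
Leg 3 (259°, 29.0 km): east 29.0 sin 259° = -28.47, north 29.0 cos 259° = -5.53
Net displacement: 19.57 east, -20.05 north. Direction back to start is (-19.57, 20.05): bearing = atan2(-19.57, 20.05) mod 360° = 315.70° ≈ 316°.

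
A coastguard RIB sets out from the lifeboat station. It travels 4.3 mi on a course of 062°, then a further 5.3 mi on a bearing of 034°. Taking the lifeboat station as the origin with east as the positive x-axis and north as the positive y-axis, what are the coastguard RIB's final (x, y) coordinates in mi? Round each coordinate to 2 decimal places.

(6.76, 6.41)

Leg 1 (062°, 4.3 mi): east 4.3 sin 62° = 3.80, north 4.3 cos 62° = 2.02
Leg 2 (034°, 5.3 mi): east 5.3 sin 34° = 2.96, north 5.3 cos 34° = 4.39
Summing: 6.76 mi east, 6.41 mi north → (6.76, 6.41).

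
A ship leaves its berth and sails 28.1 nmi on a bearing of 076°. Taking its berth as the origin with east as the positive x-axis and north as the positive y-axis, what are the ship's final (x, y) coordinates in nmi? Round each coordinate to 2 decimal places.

Leg 1 (076°, 28.1 nmi): east 28.1 sin 76° = 27.27, north 28.1 cos 76° = 6.80
Summing: 27.27 nmi east, 6.80 nmi north → (27.27, 6.80).

(27.27, 6.80)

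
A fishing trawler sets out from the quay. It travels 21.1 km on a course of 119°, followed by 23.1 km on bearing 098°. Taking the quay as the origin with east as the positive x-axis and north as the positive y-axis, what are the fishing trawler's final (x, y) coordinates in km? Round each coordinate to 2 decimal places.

Leg 1 (119°, 21.1 km): east 21.1 sin 119° = 18.45, north 21.1 cos 119° = -10.23
Leg 2 (098°, 23.1 km): east 23.1 sin 98° = 22.88, north 23.1 cos 98° = -3.21
Summing: 41.33 km east, -13.44 km north → (41.33, -13.44).

(41.33, -13.44)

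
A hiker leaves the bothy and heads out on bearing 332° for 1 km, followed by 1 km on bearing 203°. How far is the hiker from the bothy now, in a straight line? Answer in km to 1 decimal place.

0.9 km

Leg 1 (332°, 1 km): east 1 sin 332° = -0.47, north 1 cos 332° = 0.88
Leg 2 (203°, 1 km): east 1 sin 203° = -0.39, north 1 cos 203° = -0.92
Net: -0.86 east, -0.04 north. Distance = √((-0.86)² + (-0.04)²) = 0.861 km.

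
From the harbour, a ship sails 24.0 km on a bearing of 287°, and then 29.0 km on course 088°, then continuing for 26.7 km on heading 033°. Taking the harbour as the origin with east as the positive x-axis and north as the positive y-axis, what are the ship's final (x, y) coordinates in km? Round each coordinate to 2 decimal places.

Leg 1 (287°, 24.0 km): east 24.0 sin 287° = -22.95, north 24.0 cos 287° = 7.02
Leg 2 (088°, 29.0 km): east 29.0 sin 88° = 28.98, north 29.0 cos 88° = 1.01
Leg 3 (033°, 26.7 km): east 26.7 sin 33° = 14.54, north 26.7 cos 33° = 22.39
Summing: 20.57 km east, 30.42 km north → (20.57, 30.42).

(20.57, 30.42)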